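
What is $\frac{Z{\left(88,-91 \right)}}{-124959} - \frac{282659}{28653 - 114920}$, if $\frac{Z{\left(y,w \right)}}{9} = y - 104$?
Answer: $\frac{11777736143}{3593279351} \approx 3.2777$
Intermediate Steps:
$Z{\left(y,w \right)} = -936 + 9 y$ ($Z{\left(y,w \right)} = 9 \left(y - 104\right) = 9 \left(-104 + y\right) = -936 + 9 y$)
$\frac{Z{\left(88,-91 \right)}}{-124959} - \frac{282659}{28653 - 114920} = \frac{-936 + 9 \cdot 88}{-124959} - \frac{282659}{28653 - 114920} = \left(-936 + 792\right) \left(- \frac{1}{124959}\right) - \frac{282659}{-86267} = \left(-144\right) \left(- \frac{1}{124959}\right) - - \frac{282659}{86267} = \frac{48}{41653} + \frac{282659}{86267} = \frac{11777736143}{3593279351}$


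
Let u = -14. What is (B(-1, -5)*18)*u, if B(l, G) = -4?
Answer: 1008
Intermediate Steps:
(B(-1, -5)*18)*u = -4*18*(-14) = -72*(-14) = 1008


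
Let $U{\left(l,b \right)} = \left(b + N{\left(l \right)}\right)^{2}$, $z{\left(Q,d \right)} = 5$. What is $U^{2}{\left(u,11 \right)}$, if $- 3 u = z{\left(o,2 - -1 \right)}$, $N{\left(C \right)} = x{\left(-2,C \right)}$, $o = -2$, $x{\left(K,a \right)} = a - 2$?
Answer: $\frac{234256}{81} \approx 2892.1$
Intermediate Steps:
$x{\left(K,a \right)} = -2 + a$
$N{\left(C \right)} = -2 + C$
$u = - \frac{5}{3}$ ($u = \left(- \frac{1}{3}\right) 5 = - \frac{5}{3} \approx -1.6667$)
$U{\left(l,b \right)} = \left(-2 + b + l\right)^{2}$ ($U{\left(l,b \right)} = \left(b + \left(-2 + l\right)\right)^{2} = \left(-2 + b + l\right)^{2}$)
$U^{2}{\left(u,11 \right)} = \left(\left(-2 + 11 - \frac{5}{3}\right)^{2}\right)^{2} = \left(\left(\frac{22}{3}\right)^{2}\right)^{2} = \left(\frac{484}{9}\right)^{2} = \frac{234256}{81}$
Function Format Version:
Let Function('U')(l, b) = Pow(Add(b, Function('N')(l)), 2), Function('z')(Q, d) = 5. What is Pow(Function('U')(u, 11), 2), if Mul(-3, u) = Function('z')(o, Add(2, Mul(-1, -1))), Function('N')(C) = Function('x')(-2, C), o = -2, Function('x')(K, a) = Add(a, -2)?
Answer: Rational(234256, 81) ≈ 2892.1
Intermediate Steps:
Function('x')(K, a) = Add(-2, a)
Function('N')(C) = Add(-2, C)
u = Rational(-5, 3) (u = Mul(Rational(-1, 3), 5) = Rational(-5, 3) ≈ -1.6667)
Function('U')(l, b) = Pow(Add(-2, b, l), 2) (Function('U')(l, b) = Pow(Add(b, Add(-2, l)), 2) = Pow(Add(-2, b, l), 2))
Pow(Function('U')(u, 11), 2) = Pow(Pow(Add(-2, 11, Rational(-5, 3)), 2), 2) = Pow(Pow(Rational(22, 3), 2), 2) = Pow(Rational(484, 9), 2) = Rational(234256, 81)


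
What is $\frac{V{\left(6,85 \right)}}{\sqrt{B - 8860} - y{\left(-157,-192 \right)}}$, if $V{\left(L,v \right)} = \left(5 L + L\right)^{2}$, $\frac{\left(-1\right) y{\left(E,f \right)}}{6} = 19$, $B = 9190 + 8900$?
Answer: $\frac{73872}{1883} - \frac{648 \sqrt{9230}}{1883} \approx 6.1693$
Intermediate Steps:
$B = 18090$
$y{\left(E,f \right)} = -114$ ($y{\left(E,f \right)} = \left(-6\right) 19 = -114$)
$V{\left(L,v \right)} = 36 L^{2}$ ($V{\left(L,v \right)} = \left(6 L\right)^{2} = 36 L^{2}$)
$\frac{V{\left(6,85 \right)}}{\sqrt{B - 8860} - y{\left(-157,-192 \right)}} = \frac{36 \cdot 6^{2}}{\sqrt{18090 - 8860} - -114} = \frac{36 \cdot 36}{\sqrt{9230} + 114} = \frac{1296}{114 + \sqrt{9230}}$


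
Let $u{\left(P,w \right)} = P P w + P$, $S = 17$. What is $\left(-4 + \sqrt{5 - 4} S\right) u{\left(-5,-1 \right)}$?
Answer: $-390$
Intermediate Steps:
$u{\left(P,w \right)} = P + w P^{2}$ ($u{\left(P,w \right)} = P^{2} w + P = w P^{2} + P = P + w P^{2}$)
$\left(-4 + \sqrt{5 - 4} S\right) u{\left(-5,-1 \right)} = \left(-4 + \sqrt{5 - 4} \cdot 17\right) \left(- 5 \left(1 - -5\right)\right) = \left(-4 + \sqrt{1} \cdot 17\right) \left(- 5 \left(1 + 5\right)\right) = \left(-4 + 1 \cdot 17\right) \left(\left(-5\right) 6\right) = \left(-4 + 17\right) \left(-30\right) = 13 \left(-30\right) = -390$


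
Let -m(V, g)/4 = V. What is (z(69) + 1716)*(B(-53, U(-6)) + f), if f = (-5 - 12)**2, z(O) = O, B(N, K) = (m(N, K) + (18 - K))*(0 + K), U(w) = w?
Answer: -2011695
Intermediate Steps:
m(V, g) = -4*V
B(N, K) = K*(18 - K - 4*N) (B(N, K) = (-4*N + (18 - K))*(0 + K) = (18 - K - 4*N)*K = K*(18 - K - 4*N))
f = 289 (f = (-17)**2 = 289)
(z(69) + 1716)*(B(-53, U(-6)) + f) = (69 + 1716)*(-6*(18 - 1*(-6) - 4*(-53)) + 289) = 1785*(-6*(18 + 6 + 212) + 289) = 1785*(-6*236 + 289) = 1785*(-1416 + 289) = 1785*(-1127) = -2011695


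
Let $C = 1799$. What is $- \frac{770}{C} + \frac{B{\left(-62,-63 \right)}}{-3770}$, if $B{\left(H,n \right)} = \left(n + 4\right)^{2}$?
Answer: $- \frac{1309317}{968890} \approx -1.3514$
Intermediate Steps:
$B{\left(H,n \right)} = \left(4 + n\right)^{2}$
$- \frac{770}{C} + \frac{B{\left(-62,-63 \right)}}{-3770} = - \frac{770}{1799} + \frac{\left(4 - 63\right)^{2}}{-3770} = \left(-770\right) \frac{1}{1799} + \left(-59\right)^{2} \left(- \frac{1}{3770}\right) = - \frac{110}{257} + 3481 \left(- \frac{1}{3770}\right) = - \frac{110}{257} - \frac{3481}{3770} = - \frac{1309317}{968890}$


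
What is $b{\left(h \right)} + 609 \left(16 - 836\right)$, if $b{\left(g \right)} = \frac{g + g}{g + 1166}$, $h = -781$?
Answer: $- \frac{17478442}{35} \approx -4.9938 \cdot 10^{5}$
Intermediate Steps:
$b{\left(g \right)} = \frac{2 g}{1166 + g}$
$b{\left(h \right)} + 609 \left(16 - 836\right) = 2 \left(-781\right) \frac{1}{1166 - 781} + 609 \left(16 - 836\right) = 2 \left(-781\right) \frac{1}{385} + 609 \left(-820\right) = 2 \left(-781\right) \frac{1}{385} - 499380 = - \frac{142}{35} - 499380 = - \frac{17478442}{35}$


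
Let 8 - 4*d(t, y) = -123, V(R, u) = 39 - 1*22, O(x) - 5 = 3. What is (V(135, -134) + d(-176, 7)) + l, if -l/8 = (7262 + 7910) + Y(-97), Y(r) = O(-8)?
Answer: -485561/4 ≈ -1.2139e+5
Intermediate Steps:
O(x) = 8 (O(x) = 5 + 3 = 8)
V(R, u) = 17 (V(R, u) = 39 - 22 = 17)
d(t, y) = 131/4 (d(t, y) = 2 - ¼*(-123) = 2 + 123/4 = 131/4)
Y(r) = 8
l = -121440 (l = -8*((7262 + 7910) + 8) = -8*(15172 + 8) = -8*15180 = -121440)
(V(135, -134) + d(-176, 7)) + l = (17 + 131/4) - 121440 = 199/4 - 121440 = -485561/4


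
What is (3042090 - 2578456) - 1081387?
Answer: -617753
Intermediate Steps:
(3042090 - 2578456) - 1081387 = 463634 - 1081387 = -617753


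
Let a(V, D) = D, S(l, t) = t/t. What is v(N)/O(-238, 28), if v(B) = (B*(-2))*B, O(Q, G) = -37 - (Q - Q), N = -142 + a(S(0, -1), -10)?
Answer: 46208/37 ≈ 1248.9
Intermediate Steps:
S(l, t) = 1
N = -152 (N = -142 - 10 = -152)
O(Q, G) = -37 (O(Q, G) = -37 - 1*0 = -37 + 0 = -37)
v(B) = -2*B² (v(B) = (-2*B)*B = -2*B²)
v(N)/O(-238, 28) = -2*(-152)²/(-37) = -2*23104*(-1/37) = -46208*(-1/37) = 46208/37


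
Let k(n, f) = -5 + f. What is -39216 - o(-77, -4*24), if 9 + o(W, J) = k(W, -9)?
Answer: -39193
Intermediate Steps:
o(W, J) = -23 (o(W, J) = -9 + (-5 - 9) = -9 - 14 = -23)
-39216 - o(-77, -4*24) = -39216 - 1*(-23) = -39216 + 23 = -39193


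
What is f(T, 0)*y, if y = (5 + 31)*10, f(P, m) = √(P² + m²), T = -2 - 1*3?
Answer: 1800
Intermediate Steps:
T = -5 (T = -2 - 3 = -5)
y = 360 (y = 36*10 = 360)
f(T, 0)*y = √((-5)² + 0²)*360 = √(25 + 0)*360 = √25*360 = 5*360 = 1800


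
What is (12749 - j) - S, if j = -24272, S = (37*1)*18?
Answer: 36355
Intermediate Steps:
S = 666 (S = 37*18 = 666)
(12749 - j) - S = (12749 - 1*(-24272)) - 1*666 = (12749 + 24272) - 666 = 37021 - 666 = 36355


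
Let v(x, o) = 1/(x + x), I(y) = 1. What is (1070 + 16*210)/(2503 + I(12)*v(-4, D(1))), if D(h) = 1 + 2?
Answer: 35440/20023 ≈ 1.7700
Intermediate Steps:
D(h) = 3
v(x, o) = 1/(2*x)
(1070 + 16*210)/(2503 + I(12)*v(-4, D(1))) = (1070 + 16*210)/(2503 + 1*((½)/(-4))) = (1070 + 3360)/(2503 + 1*((½)*(-¼))) = 4430/(2503 + 1*(-⅛)) = 4430/(2503 - ⅛) = 4430/(20023/8) = 4430*(8/20023) = 35440/20023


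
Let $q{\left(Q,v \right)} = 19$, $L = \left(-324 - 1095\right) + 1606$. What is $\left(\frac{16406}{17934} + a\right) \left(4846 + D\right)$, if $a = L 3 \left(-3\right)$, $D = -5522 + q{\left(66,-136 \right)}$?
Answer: $\frac{3303233502}{2989} \approx 1.1051 \cdot 10^{6}$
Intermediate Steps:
$L = 187$ ($L = -1419 + 1606 = 187$)
$D = -5503$ ($D = -5522 + 19 = -5503$)
$a = -1683$ ($a = 187 \cdot 3 \left(-3\right) = 187 \left(-9\right) = -1683$)
$\left(\frac{16406}{17934} + a\right) \left(4846 + D\right) = \left(\frac{16406}{17934} - 1683\right) \left(4846 - 5503\right) = \left(16406 \cdot \frac{1}{17934} - 1683\right) \left(-657\right) = \left(\frac{8203}{8967} - 1683\right) \left(-657\right) = \left(- \frac{15083258}{8967}\right) \left(-657\right) = \frac{3303233502}{2989}$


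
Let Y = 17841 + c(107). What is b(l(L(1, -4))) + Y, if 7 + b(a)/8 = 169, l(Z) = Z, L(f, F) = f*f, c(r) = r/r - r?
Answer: 19031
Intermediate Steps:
c(r) = 1 - r
L(f, F) = f²
Y = 17735 (Y = 17841 + (1 - 1*107) = 17841 + (1 - 107) = 17841 - 106 = 17735)
b(a) = 1296 (b(a) = -56 + 8*169 = -56 + 1352 = 1296)
b(l(L(1, -4))) + Y = 1296 + 17735 = 19031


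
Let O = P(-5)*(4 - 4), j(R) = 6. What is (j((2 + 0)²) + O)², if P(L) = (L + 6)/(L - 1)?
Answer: 36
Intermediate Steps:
P(L) = (6 + L)/(-1 + L)
O = 0 (O = ((6 - 5)/(-1 - 5))*(4 - 4) = (1/(-6))*0 = -⅙*1*0 = -⅙*0 = 0)
(j((2 + 0)²) + O)² = (6 + 0)² = 6² = 36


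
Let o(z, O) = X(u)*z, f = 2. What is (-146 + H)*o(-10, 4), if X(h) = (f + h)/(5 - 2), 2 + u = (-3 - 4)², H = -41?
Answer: 91630/3 ≈ 30543.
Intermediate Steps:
u = 47 (u = -2 + (-3 - 4)² = -2 + (-7)² = -2 + 49 = 47)
X(h) = ⅔ + h/3 (X(h) = (2 + h)/(5 - 2) = (2 + h)/3 = (2 + h)*(⅓) = ⅔ + h/3)
o(z, O) = 49*z/3 (o(z, O) = (⅔ + (⅓)*47)*z = (⅔ + 47/3)*z = 49*z/3)
(-146 + H)*o(-10, 4) = (-146 - 41)*((49/3)*(-10)) = -187*(-490/3) = 91630/3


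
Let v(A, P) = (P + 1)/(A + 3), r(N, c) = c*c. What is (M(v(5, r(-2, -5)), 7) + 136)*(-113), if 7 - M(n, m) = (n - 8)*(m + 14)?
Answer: -109723/4 ≈ -27431.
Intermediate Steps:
r(N, c) = c**2
v(A, P) = (1 + P)/(3 + A)
M(n, m) = 7 - (-8 + n)*(14 + m) (M(n, m) = 7 - (n - 8)*(m + 14) = 7 - (-8 + n)*(14 + m))
(M(v(5, r(-2, -5)), 7) + 136)*(-113) = ((119 - 14*(1 + (-5)**2)/(3 + 5) + 8*7 - 1*7*(1 + (-5)**2)/(3 + 5)) + 136)*(-113) = ((119 - 14*(1 + 25)/8 + 56 - 1*7*(1 + 25)/8) + 136)*(-113) = ((119 - 7*26/4 + 56 - 1*7*(1/8)*26) + 136)*(-113) = ((119 - 14*13/4 + 56 - 1*7*13/4) + 136)*(-113) = ((119 - 91/2 + 56 - 91/4) + 136)*(-113) = (427/4 + 136)*(-113) = (971/4)*(-113) = -109723/4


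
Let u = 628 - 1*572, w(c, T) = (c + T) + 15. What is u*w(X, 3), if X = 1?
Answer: 1064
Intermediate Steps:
w(c, T) = 15 + T + c (w(c, T) = (T + c) + 15 = 15 + T + c)
u = 56 (u = 628 - 572 = 56)
u*w(X, 3) = 56*(15 + 3 + 1) = 56*19 = 1064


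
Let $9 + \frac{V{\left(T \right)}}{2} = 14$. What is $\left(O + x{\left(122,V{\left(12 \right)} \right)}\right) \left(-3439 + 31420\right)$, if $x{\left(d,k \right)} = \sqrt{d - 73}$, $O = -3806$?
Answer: $-106299819$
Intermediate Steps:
$V{\left(T \right)} = 10$ ($V{\left(T \right)} = -18 + 2 \cdot 14 = -18 + 28 = 10$)
$x{\left(d,k \right)} = \sqrt{-73 + d}$
$\left(O + x{\left(122,V{\left(12 \right)} \right)}\right) \left(-3439 + 31420\right) = \left(-3806 + \sqrt{-73 + 122}\right) \left(-3439 + 31420\right) = \left(-3806 + \sqrt{49}\right) 27981 = \left(-3806 + 7\right) 27981 = \left(-3799\right) 27981 = -106299819$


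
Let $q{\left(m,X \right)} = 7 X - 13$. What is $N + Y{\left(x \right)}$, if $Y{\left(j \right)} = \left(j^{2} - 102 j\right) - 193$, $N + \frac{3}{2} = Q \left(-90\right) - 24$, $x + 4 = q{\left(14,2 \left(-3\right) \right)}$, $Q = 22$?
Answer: $\frac{14601}{2} \approx 7300.5$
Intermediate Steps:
$q{\left(m,X \right)} = -13 + 7 X$
$x = -59$ ($x = -4 + \left(-13 + 7 \cdot 2 \left(-3\right)\right) = -4 + \left(-13 + 7 \left(-6\right)\right) = -4 - 55 = -59$)
$N = - \frac{4011}{2}$ ($N = - \frac{3}{2} + \left(22 \left(-90\right) - 24\right) = - \frac{3}{2} - 2004 = - \frac{4011}{2} \approx -2005.5$)
$Y{\left(j \right)} = -193 + j^{2} - 102 j$
$N + Y{\left(x \right)} = - \frac{4011}{2} - \left(-5825 - 3481\right) = - \frac{4011}{2} + \left(-193 + 3481 + 6018\right) = - \frac{4011}{2} + 9306 = \frac{14601}{2}$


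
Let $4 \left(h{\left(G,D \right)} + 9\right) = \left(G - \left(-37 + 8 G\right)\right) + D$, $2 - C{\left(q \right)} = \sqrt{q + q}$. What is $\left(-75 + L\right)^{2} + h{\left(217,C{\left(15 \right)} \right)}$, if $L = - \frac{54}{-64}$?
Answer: $\frac{5243033}{1024} - \frac{\sqrt{30}}{4} \approx 5118.8$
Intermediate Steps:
$L = \frac{27}{32}$ ($L = \left(-54\right) \left(- \frac{1}{64}\right) = \frac{27}{32} \approx 0.84375$)
$C{\left(q \right)} = 2 - \sqrt{2} \sqrt{q}$ ($C{\left(q \right)} = 2 - \sqrt{q + q} = 2 - \sqrt{2 q} = 2 - \sqrt{2} \sqrt{q}$)
$h{\left(G,D \right)} = \frac{1}{4} - \frac{7 G}{4} + \frac{D}{4}$ ($h{\left(G,D \right)} = -9 + \frac{\left(G - \left(-37 + 8 G\right)\right) + D}{4} = -9 + \frac{\left(37 - 7 G\right) + D}{4} = -9 + \frac{37 + D - 7 G}{4} = -9 + \left(\frac{37}{4} - \frac{7 G}{4} + \frac{D}{4}\right) = \frac{1}{4} - \frac{7 G}{4} + \frac{D}{4}$)
$\left(-75 + L\right)^{2} + h{\left(217,C{\left(15 \right)} \right)} = \left(-75 + \frac{27}{32}\right)^{2} + \left(\frac{1}{4} - \frac{1519}{4} + \frac{2 - \sqrt{2} \sqrt{15}}{4}\right) = \left(- \frac{2373}{32}\right)^{2} + \left(\frac{1}{4} - \frac{1519}{4} + \frac{2 - \sqrt{30}}{4}\right) = \frac{5631129}{1024} + \left(\frac{1}{4} - \frac{1519}{4} + \left(\frac{1}{2} - \frac{\sqrt{30}}{4}\right)\right) = \frac{5631129}{1024} - \left(379 + \frac{\sqrt{30}}{4}\right) = \frac{5243033}{1024} - \frac{\sqrt{30}}{4}$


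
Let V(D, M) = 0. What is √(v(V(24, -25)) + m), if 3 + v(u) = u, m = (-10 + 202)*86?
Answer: √16509 ≈ 128.49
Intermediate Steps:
m = 16512 (m = 192*86 = 16512)
v(u) = -3 + u
√(v(V(24, -25)) + m) = √((-3 + 0) + 16512) = √(-3 + 16512) = √16509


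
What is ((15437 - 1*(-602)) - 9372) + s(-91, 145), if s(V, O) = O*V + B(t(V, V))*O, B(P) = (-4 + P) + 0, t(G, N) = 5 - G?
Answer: 6812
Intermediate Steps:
B(P) = -4 + P
s(V, O) = O*V + O*(1 - V) (s(V, O) = O*V + (-4 + (5 - V))*O = O*V + (1 - V)*O = O*V + O*(1 - V))
((15437 - 1*(-602)) - 9372) + s(-91, 145) = ((15437 - 1*(-602)) - 9372) + 145 = ((15437 + 602) - 9372) + 145 = (16039 - 9372) + 145 = 6667 + 145 = 6812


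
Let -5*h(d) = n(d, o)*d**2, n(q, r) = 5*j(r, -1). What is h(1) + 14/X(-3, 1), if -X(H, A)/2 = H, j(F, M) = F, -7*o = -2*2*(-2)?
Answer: 73/21 ≈ 3.4762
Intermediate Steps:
o = -8/7 (o = -(-2*2)*(-2)/7 = -(-4)*(-2)/7 = -1/7*8 = -8/7 ≈ -1.1429)
X(H, A) = -2*H
n(q, r) = 5*r
h(d) = 8*d**2/7 (h(d) = -5*(-8/7)*d**2/5 = -(-8)*d**2/7 = 8*d**2/7)
h(1) + 14/X(-3, 1) = (8/7)*1**2 + 14/((-2*(-3))) = (8/7)*1 + 14/6 = 8/7 + 14*(1/6) = 8/7 + 7/3 = 73/21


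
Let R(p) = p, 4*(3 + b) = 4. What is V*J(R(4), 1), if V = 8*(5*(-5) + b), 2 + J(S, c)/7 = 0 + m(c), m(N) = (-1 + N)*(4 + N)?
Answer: 3024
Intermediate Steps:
b = -2 (b = -3 + (¼)*4 = -3 + 1 = -2)
J(S, c) = -42 + 7*c² + 21*c (J(S, c) = -14 + 7*(0 + (-4 + c² + 3*c)) = -14 + 7*(-4 + c² + 3*c) = -14 + (-28 + 7*c² + 21*c) = -42 + 7*c² + 21*c)
V = -216 (V = 8*(5*(-5) - 2) = 8*(-25 - 2) = 8*(-27) = -216)
V*J(R(4), 1) = -216*(-42 + 7*1² + 21*1) = -216*(-42 + 7*1 + 21) = -216*(-42 + 7 + 21) = -216*(-14) = 3024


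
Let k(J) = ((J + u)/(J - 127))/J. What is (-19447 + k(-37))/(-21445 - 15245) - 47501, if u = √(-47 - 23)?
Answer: -95272642617/2005720 - I*√70/222634920 ≈ -47501.0 - 3.758e-8*I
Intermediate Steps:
u = I*√70 (u = √(-70) = I*√70 ≈ 8.3666*I)
k(J) = (J + I*√70)/(J*(-127 + J)) (k(J) = ((J + I*√70)/(J - 127))/J = ((J + I*√70)/(-127 + J))/J = (J + I*√70)/(J*(-127 + J)))
(-19447 + k(-37))/(-21445 - 15245) - 47501 = (-19447 + (-37 + I*√70)/((-37)*(-127 - 37)))/(-21445 - 15245) - 47501 = (-19447 - 1/37*(-37 + I*√70)/(-164))/(-36690) - 47501 = (-19447 - 1/37*(-1/164)*(-37 + I*√70))*(-1/36690) - 47501 = (-19447 + (-1/164 + I*√70/6068))*(-1/36690) - 47501 = (-3189309/164 + I*√70/6068)*(-1/36690) - 47501 = (1063103/2005720 - I*√70/222634920) - 47501 = -95272642617/2005720 - I*√70/222634920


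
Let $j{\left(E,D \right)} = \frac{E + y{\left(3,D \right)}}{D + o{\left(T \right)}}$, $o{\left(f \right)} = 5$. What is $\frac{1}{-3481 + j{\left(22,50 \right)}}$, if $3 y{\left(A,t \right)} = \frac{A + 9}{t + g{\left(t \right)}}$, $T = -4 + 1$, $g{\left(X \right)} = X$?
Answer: $- \frac{1375}{4785824} \approx -0.00028731$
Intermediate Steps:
$T = -3$
$y{\left(A,t \right)} = \frac{9 + A}{6 t}$ ($y{\left(A,t \right)} = \frac{\left(A + 9\right) \frac{1}{t + t}}{3} = \frac{\left(9 + A\right) \frac{1}{2 t}}{3} = \frac{\frac{1}{2} \frac{1}{t} \left(9 + A\right)}{3} = \frac{9 + A}{6 t}$)
$j{\left(E,D \right)} = \frac{E + \frac{2}{D}}{5 + D}$ ($j{\left(E,D \right)} = \frac{E + \frac{9 + 3}{6 D}}{D + 5} = \frac{E + \frac{1}{6} \frac{1}{D} 12}{5 + D} = \frac{E + \frac{2}{D}}{5 + D}$)
$\frac{1}{-3481 + j{\left(22,50 \right)}} = \frac{1}{-3481 + \frac{2 + 50 \cdot 22}{50 \left(5 + 50\right)}} = \frac{1}{-3481 + \frac{2 + 1100}{50 \cdot 55}} = \frac{1}{-3481 + \frac{1}{50} \cdot \frac{1}{55} \cdot 1102} = \frac{1}{-3481 + \frac{551}{1375}} = \frac{1}{- \frac{4785824}{1375}} = - \frac{1375}{4785824}$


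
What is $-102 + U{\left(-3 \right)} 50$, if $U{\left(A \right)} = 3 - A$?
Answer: $198$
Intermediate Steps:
$-102 + U{\left(-3 \right)} 50 = -102 + \left(3 - -3\right) 50 = -102 + \left(3 + 3\right) 50 = -102 + 6 \cdot 50 = -102 + 300 = 198$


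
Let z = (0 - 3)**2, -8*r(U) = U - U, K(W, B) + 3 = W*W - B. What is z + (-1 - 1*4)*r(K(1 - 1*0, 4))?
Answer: 9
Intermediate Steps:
K(W, B) = -3 + W**2 - B (K(W, B) = -3 + (W*W - B) = -3 + (W**2 - B) = -3 + W**2 - B)
r(U) = 0 (r(U) = -(U - U)/8 = -1/8*0 = 0)
z = 9 (z = (-3)**2 = 9)
z + (-1 - 1*4)*r(K(1 - 1*0, 4)) = 9 + (-1 - 1*4)*0 = 9 + (-1 - 4)*0 = 9 - 5*0 = 9 + 0 = 9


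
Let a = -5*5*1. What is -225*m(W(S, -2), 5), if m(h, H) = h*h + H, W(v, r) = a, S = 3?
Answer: -141750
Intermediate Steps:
a = -25 (a = -25*1 = -25)
W(v, r) = -25
m(h, H) = H + h**2 (m(h, H) = h**2 + H = H + h**2)
-225*m(W(S, -2), 5) = -225*(5 + (-25)**2) = -225*(5 + 625) = -225*630 = -141750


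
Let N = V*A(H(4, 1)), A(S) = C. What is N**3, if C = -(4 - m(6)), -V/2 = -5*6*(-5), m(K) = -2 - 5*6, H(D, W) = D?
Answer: 1259712000000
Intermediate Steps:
m(K) = -32 (m(K) = -2 - 30 = -32)
V = -300 (V = -2*(-5*6)*(-5) = -(-60)*(-5) = -2*150 = -300)
C = -36 (C = -(4 - 1*(-32)) = -(4 + 32) = -1*36 = -36)
A(S) = -36
N = 10800 (N = -300*(-36) = 10800)
N**3 = 10800**3 = 1259712000000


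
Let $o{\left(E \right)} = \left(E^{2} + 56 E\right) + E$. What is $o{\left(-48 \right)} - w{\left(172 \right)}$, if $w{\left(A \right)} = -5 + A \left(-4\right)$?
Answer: $261$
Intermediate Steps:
$w{\left(A \right)} = -5 - 4 A$
$o{\left(E \right)} = E^{2} + 57 E$
$o{\left(-48 \right)} - w{\left(172 \right)} = - 48 \left(57 - 48\right) - \left(-5 - 688\right) = \left(-48\right) 9 - \left(-5 - 688\right) = -432 - -693 = -432 + 693 = 261$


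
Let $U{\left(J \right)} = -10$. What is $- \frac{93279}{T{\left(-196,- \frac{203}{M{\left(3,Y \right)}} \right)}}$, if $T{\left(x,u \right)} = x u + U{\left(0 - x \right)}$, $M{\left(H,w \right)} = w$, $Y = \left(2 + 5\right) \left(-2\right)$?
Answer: $\frac{3009}{92} \approx 32.707$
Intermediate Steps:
$Y = -14$ ($Y = 7 \left(-2\right) = -14$)
$T{\left(x,u \right)} = -10 + u x$ ($T{\left(x,u \right)} = x u - 10 = u x - 10 = -10 + u x$)
$- \frac{93279}{T{\left(-196,- \frac{203}{M{\left(3,Y \right)}} \right)}} = - \frac{93279}{-10 + - \frac{203}{-14} \left(-196\right)} = - \frac{93279}{-10 + \left(-203\right) \left(- \frac{1}{14}\right) \left(-196\right)} = - \frac{93279}{-10 + \frac{29}{2} \left(-196\right)} = - \frac{93279}{-10 - 2842} = - \frac{93279}{-2852} = \left(-93279\right) \left(- \frac{1}{2852}\right) = \frac{3009}{92}$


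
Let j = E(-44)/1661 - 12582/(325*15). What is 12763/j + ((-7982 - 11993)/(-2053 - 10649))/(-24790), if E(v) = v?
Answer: -98612444046038765/20145998538852 ≈ -4894.9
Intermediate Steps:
j = -639794/245375 (j = -44/1661 - 12582/(325*15) = -44*1/1661 - 12582/4875 = -4/151 - 12582*1/4875 = -4/151 - 4194/1625 = -639794/245375 ≈ -2.6074)
12763/j + ((-7982 - 11993)/(-2053 - 10649))/(-24790) = 12763/(-639794/245375) + ((-7982 - 11993)/(-2053 - 10649))/(-24790) = 12763*(-245375/639794) - 19975/(-12702)*(-1/24790) = -3131721125/639794 - 19975*(-1/12702)*(-1/24790) = -3131721125/639794 + (19975/12702)*(-1/24790) = -3131721125/639794 - 3995/62976516 = -98612444046038765/20145998538852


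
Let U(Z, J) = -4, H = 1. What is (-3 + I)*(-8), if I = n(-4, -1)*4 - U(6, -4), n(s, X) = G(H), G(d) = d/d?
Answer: -40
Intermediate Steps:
G(d) = 1
n(s, X) = 1
I = 8 (I = 1*4 - 1*(-4) = 4 + 4 = 8)
(-3 + I)*(-8) = (-3 + 8)*(-8) = 5*(-8) = -40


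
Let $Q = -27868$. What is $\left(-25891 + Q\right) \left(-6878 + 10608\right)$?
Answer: $-200521070$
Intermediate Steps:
$\left(-25891 + Q\right) \left(-6878 + 10608\right) = \left(-25891 - 27868\right) \left(-6878 + 10608\right) = \left(-53759\right) 3730 = -200521070$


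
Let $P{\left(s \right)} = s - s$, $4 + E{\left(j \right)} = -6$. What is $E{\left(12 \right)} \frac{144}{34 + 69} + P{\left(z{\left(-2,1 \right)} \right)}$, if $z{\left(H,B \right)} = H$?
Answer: $- \frac{1440}{103} \approx -13.981$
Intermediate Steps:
$E{\left(j \right)} = -10$ ($E{\left(j \right)} = -4 - 6 = -10$)
$P{\left(s \right)} = 0$
$E{\left(12 \right)} \frac{144}{34 + 69} + P{\left(z{\left(-2,1 \right)} \right)} = - 10 \frac{144}{34 + 69} + 0 = - 10 \cdot \frac{144}{103} + 0 = - 10 \cdot 144 \cdot \frac{1}{103} + 0 = \left(-10\right) \frac{144}{103} + 0 = - \frac{1440}{103} + 0 = - \frac{1440}{103}$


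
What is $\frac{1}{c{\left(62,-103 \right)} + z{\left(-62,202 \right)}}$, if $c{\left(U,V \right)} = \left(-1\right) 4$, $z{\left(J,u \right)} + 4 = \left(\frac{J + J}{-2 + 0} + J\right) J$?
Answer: $- \frac{1}{8} \approx -0.125$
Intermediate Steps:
$z{\left(J,u \right)} = -4$ ($z{\left(J,u \right)} = -4 + \left(\frac{J + J}{-2 + 0} + J\right) J = -4 + \left(\frac{2 J}{-2} + J\right) J = -4 + \left(2 J \left(- \frac{1}{2}\right) + J\right) J = -4 + \left(- J + J\right) J = -4 + 0 J = -4 + 0 = -4$)
$c{\left(U,V \right)} = -4$
$\frac{1}{c{\left(62,-103 \right)} + z{\left(-62,202 \right)}} = \frac{1}{-4 - 4} = \frac{1}{-8} = - \frac{1}{8}$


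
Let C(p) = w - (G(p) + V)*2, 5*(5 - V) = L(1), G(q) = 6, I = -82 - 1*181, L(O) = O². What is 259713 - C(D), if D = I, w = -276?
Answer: 1300053/5 ≈ 2.6001e+5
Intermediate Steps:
I = -263 (I = -82 - 181 = -263)
D = -263
V = 24/5 (V = 5 - ⅕*1² = 5 - ⅕*1 = 5 - ⅕ = 24/5 ≈ 4.8000)
C(p) = -1488/5 (C(p) = -276 - (6 + 24/5)*2 = -276 - 54*2/5 = -276 - 1*108/5 = -276 - 108/5 = -1488/5)
259713 - C(D) = 259713 - 1*(-1488/5) = 259713 + 1488/5 = 1300053/5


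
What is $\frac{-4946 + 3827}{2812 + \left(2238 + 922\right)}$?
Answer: $- \frac{1119}{5972} \approx -0.18737$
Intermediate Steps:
$\frac{-4946 + 3827}{2812 + \left(2238 + 922\right)} = - \frac{1119}{2812 + 3160} = - \frac{1119}{5972}$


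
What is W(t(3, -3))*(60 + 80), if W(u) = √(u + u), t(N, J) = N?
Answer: 140*√6 ≈ 342.93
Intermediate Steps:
W(u) = √2*√u (W(u) = √(2*u) = √2*√u)
W(t(3, -3))*(60 + 80) = (√2*√3)*(60 + 80) = √6*140 = 140*√6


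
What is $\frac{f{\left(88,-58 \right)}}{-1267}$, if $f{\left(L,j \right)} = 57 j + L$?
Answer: $\frac{3218}{1267} \approx 2.5399$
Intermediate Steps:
$f{\left(L,j \right)} = L + 57 j$
$\frac{f{\left(88,-58 \right)}}{-1267} = \frac{88 + 57 \left(-58\right)}{-1267} = \left(88 - 3306\right) \left(- \frac{1}{1267}\right) = \left(-3218\right) \left(- \frac{1}{1267}\right) = \frac{3218}{1267}$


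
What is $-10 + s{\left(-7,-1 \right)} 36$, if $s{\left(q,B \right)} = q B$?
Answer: $242$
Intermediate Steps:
$s{\left(q,B \right)} = B q$
$-10 + s{\left(-7,-1 \right)} 36 = -10 + \left(-1\right) \left(-7\right) 36 = -10 + 7 \cdot 36 = -10 + 252 = 242$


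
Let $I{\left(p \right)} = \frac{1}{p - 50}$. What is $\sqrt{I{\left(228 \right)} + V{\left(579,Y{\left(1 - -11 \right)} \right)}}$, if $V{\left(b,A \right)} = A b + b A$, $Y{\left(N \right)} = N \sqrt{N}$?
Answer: $\frac{\sqrt{178 + 880561728 \sqrt{3}}}{178} \approx 219.4$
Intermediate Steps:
$Y{\left(N \right)} = N^{\frac{3}{2}}$
$V{\left(b,A \right)} = 2 A b$ ($V{\left(b,A \right)} = A b + A b = 2 A b$)
$I{\left(p \right)} = \frac{1}{-50 + p}$
$\sqrt{I{\left(228 \right)} + V{\left(579,Y{\left(1 - -11 \right)} \right)}} = \sqrt{\frac{1}{-50 + 228} + 2 \left(1 - -11\right)^{\frac{3}{2}} \cdot 579} = \sqrt{\frac{1}{178} + 2 \left(1 + 11\right)^{\frac{3}{2}} \cdot 579} = \sqrt{\frac{1}{178} + 2 \cdot 12^{\frac{3}{2}} \cdot 579} = \sqrt{\frac{1}{178} + 2 \cdot 24 \sqrt{3} \cdot 579} = \sqrt{\frac{1}{178} + 27792 \sqrt{3}}$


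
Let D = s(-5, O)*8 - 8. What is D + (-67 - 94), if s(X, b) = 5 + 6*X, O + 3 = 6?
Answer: -369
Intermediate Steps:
O = 3 (O = -3 + 6 = 3)
D = -208 (D = (5 + 6*(-5))*8 - 8 = (5 - 30)*8 - 8 = -25*8 - 8 = -200 - 8 = -208)
D + (-67 - 94) = -208 + (-67 - 94) = -208 - 161 = -369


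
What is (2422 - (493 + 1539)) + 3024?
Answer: 3414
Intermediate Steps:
(2422 - (493 + 1539)) + 3024 = (2422 - 1*2032) + 3024 = (2422 - 2032) + 3024 = 390 + 3024 = 3414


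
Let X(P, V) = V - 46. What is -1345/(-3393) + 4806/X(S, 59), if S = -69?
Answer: 1255711/3393 ≈ 370.09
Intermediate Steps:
X(P, V) = -46 + V
-1345/(-3393) + 4806/X(S, 59) = -1345/(-3393) + 4806/(-46 + 59) = -1345*(-1/3393) + 4806/13 = 1345/3393 + 4806*(1/13) = 1345/3393 + 4806/13 = 1255711/3393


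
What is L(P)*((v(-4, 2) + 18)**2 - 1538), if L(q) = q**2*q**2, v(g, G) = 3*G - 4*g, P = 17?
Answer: 5178302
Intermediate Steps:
v(g, G) = -4*g + 3*G
L(q) = q**4
L(P)*((v(-4, 2) + 18)**2 - 1538) = 17**4*(((-4*(-4) + 3*2) + 18)**2 - 1538) = 83521*(((16 + 6) + 18)**2 - 1538) = 83521*((22 + 18)**2 - 1538) = 83521*(40**2 - 1538) = 83521*(1600 - 1538) = 83521*62 = 5178302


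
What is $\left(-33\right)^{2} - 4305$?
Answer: $-3216$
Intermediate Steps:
$\left(-33\right)^{2} - 4305 = 1089 - 4305 = -3216$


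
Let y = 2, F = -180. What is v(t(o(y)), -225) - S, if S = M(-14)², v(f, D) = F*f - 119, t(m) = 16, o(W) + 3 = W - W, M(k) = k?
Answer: -3195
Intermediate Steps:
o(W) = -3 (o(W) = -3 + (W - W) = -3 + 0 = -3)
v(f, D) = -119 - 180*f (v(f, D) = -180*f - 119 = -119 - 180*f)
S = 196 (S = (-14)² = 196)
v(t(o(y)), -225) - S = (-119 - 180*16) - 1*196 = (-119 - 2880) - 196 = -2999 - 196 = -3195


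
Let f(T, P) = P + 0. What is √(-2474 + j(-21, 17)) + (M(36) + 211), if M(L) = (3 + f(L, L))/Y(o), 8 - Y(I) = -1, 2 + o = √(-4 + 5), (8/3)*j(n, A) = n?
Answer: 646/3 + 19*I*√110/4 ≈ 215.33 + 49.818*I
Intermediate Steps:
j(n, A) = 3*n/8
f(T, P) = P
o = -1 (o = -2 + √(-4 + 5) = -2 + √1 = -2 + 1 = -1)
Y(I) = 9 (Y(I) = 8 - 1*(-1) = 8 + 1 = 9)
M(L) = ⅓ + L/9 (M(L) = (3 + L)/9 = (3 + L)*(⅑) = ⅓ + L/9)
√(-2474 + j(-21, 17)) + (M(36) + 211) = √(-2474 + (3/8)*(-21)) + ((⅓ + (⅑)*36) + 211) = √(-2474 - 63/8) + ((⅓ + 4) + 211) = √(-19855/8) + (13/3 + 211) = 19*I*√110/4 + 646/3 = 646/3 + 19*I*√110/4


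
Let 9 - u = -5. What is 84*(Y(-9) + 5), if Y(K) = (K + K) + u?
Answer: 84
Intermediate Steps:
u = 14 (u = 9 - 1*(-5) = 9 + 5 = 14)
Y(K) = 14 + 2*K (Y(K) = (K + K) + 14 = 2*K + 14 = 14 + 2*K)
84*(Y(-9) + 5) = 84*((14 + 2*(-9)) + 5) = 84*((14 - 18) + 5) = 84*(-4 + 5) = 84*1 = 84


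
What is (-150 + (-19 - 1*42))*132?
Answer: -27852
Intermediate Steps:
(-150 + (-19 - 1*42))*132 = (-150 + (-19 - 42))*132 = (-150 - 61)*132 = -211*132 = -27852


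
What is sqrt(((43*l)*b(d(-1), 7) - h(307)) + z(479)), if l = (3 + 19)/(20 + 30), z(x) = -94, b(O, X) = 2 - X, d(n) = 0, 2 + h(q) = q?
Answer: 2*I*sqrt(3085)/5 ≈ 22.217*I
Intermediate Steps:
h(q) = -2 + q
l = 11/25 (l = 22/50 = 22*(1/50) = 11/25 ≈ 0.44000)
sqrt(((43*l)*b(d(-1), 7) - h(307)) + z(479)) = sqrt(((43*(11/25))*(2 - 1*7) - (-2 + 307)) - 94) = sqrt((473*(2 - 7)/25 - 1*305) - 94) = sqrt(((473/25)*(-5) - 305) - 94) = sqrt((-473/5 - 305) - 94) = sqrt(-1998/5 - 94) = sqrt(-2468/5) = 2*I*sqrt(3085)/5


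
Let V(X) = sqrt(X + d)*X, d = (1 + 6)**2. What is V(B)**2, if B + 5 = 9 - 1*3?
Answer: 50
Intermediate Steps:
d = 49 (d = 7**2 = 49)
B = 1 (B = -5 + (9 - 1*3) = -5 + (9 - 3) = -5 + 6 = 1)
V(X) = X*sqrt(49 + X) (V(X) = sqrt(X + 49)*X = sqrt(49 + X)*X = X*sqrt(49 + X))
V(B)**2 = (1*sqrt(49 + 1))**2 = (1*sqrt(50))**2 = (1*(5*sqrt(2)))**2 = (5*sqrt(2))**2 = 50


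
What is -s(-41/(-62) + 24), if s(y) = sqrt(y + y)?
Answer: -sqrt(47399)/31 ≈ -7.0230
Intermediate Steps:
s(y) = sqrt(2)*sqrt(y) (s(y) = sqrt(2*y) = sqrt(2)*sqrt(y))
-s(-41/(-62) + 24) = -sqrt(2)*sqrt(-41/(-62) + 24) = -sqrt(2)*sqrt(-41*(-1/62) + 24) = -sqrt(2)*sqrt(41/62 + 24) = -sqrt(2)*sqrt(1529/62) = -sqrt(2)*sqrt(94798)/62 = -sqrt(47399)/31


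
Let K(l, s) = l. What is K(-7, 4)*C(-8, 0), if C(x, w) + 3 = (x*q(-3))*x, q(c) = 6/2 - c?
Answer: -2667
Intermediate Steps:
q(c) = 3 - c (q(c) = 6*(½) - c = 3 - c)
C(x, w) = -3 + 6*x² (C(x, w) = -3 + (x*(3 - 1*(-3)))*x = -3 + (x*(3 + 3))*x = -3 + (x*6)*x = -3 + (6*x)*x = -3 + 6*x²)
K(-7, 4)*C(-8, 0) = -7*(-3 + 6*(-8)²) = -7*(-3 + 6*64) = -7*(-3 + 384) = -7*381 = -2667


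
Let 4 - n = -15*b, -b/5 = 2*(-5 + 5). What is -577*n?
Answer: -2308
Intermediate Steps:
b = 0 (b = -10*(-5 + 5) = -10*0 = -5*0 = 0)
n = 4 (n = 4 - (-15)*0 = 4 - 1*0 = 4 + 0 = 4)
-577*n = -577*4 = -2308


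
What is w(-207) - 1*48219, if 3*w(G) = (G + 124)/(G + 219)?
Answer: -1735967/36 ≈ -48221.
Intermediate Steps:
w(G) = (124 + G)/(3*(219 + G)) (w(G) = ((G + 124)/(G + 219))/3 = ((124 + G)/(219 + G))/3 = (124 + G)/(3*(219 + G)))
w(-207) - 1*48219 = (124 - 207)/(3*(219 - 207)) - 1*48219 = (⅓)*(-83)/12 - 48219 = (⅓)*(1/12)*(-83) - 48219 = -83/36 - 48219 = -1735967/36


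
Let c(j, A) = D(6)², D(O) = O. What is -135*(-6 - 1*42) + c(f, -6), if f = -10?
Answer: 6516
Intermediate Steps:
c(j, A) = 36 (c(j, A) = 6² = 36)
-135*(-6 - 1*42) + c(f, -6) = -135*(-6 - 1*42) + 36 = -135*(-6 - 42) + 36 = -135*(-48) + 36 = 6480 + 36 = 6516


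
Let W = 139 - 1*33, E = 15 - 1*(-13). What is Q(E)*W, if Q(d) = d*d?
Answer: 83104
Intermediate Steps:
E = 28 (E = 15 + 13 = 28)
W = 106 (W = 139 - 33 = 106)
Q(d) = d**2
Q(E)*W = 28**2*106 = 784*106 = 83104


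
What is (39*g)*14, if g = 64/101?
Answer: 34944/101 ≈ 345.98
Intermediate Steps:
g = 64/101 (g = 64*(1/101) = 64/101 ≈ 0.63366)
(39*g)*14 = (39*(64/101))*14 = (2496/101)*14 = 34944/101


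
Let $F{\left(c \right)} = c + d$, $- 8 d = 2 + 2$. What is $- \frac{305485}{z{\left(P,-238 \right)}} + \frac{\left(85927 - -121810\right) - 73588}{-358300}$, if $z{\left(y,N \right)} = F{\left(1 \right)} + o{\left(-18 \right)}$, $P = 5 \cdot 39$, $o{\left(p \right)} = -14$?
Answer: $\frac{218906928977}{9674100} \approx 22628.0$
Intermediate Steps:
$d = - \frac{1}{2}$ ($d = - \frac{2 + 2}{8} = \left(- \frac{1}{8}\right) 4 = - \frac{1}{2} \approx -0.5$)
$F{\left(c \right)} = - \frac{1}{2} + c$ ($F{\left(c \right)} = c - \frac{1}{2} = - \frac{1}{2} + c$)
$P = 195$
$z{\left(y,N \right)} = - \frac{27}{2}$ ($z{\left(y,N \right)} = \left(- \frac{1}{2} + 1\right) - 14 = \frac{1}{2} - 14 = - \frac{27}{2}$)
$- \frac{305485}{z{\left(P,-238 \right)}} + \frac{\left(85927 - -121810\right) - 73588}{-358300} = - \frac{305485}{- \frac{27}{2}} + \frac{\left(85927 - -121810\right) - 73588}{-358300} = \left(-305485\right) \left(- \frac{2}{27}\right) + \left(\left(85927 + 121810\right) - 73588\right) \left(- \frac{1}{358300}\right) = \frac{610970}{27} + \left(207737 - 73588\right) \left(- \frac{1}{358300}\right) = \frac{610970}{27} + 134149 \left(- \frac{1}{358300}\right) = \frac{610970}{27} - \frac{134149}{358300} = \frac{218906928977}{9674100}$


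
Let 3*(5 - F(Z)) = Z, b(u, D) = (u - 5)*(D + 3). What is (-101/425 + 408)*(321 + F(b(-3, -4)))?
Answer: 33620006/255 ≈ 1.3184e+5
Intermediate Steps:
b(u, D) = (-5 + u)*(3 + D)
F(Z) = 5 - Z/3
(-101/425 + 408)*(321 + F(b(-3, -4))) = (-101/425 + 408)*(321 + (5 - (-15 - 5*(-4) + 3*(-3) - 4*(-3))/3)) = (-101*1/425 + 408)*(321 + (5 - (-15 + 20 - 9 + 12)/3)) = (-101/425 + 408)*(321 + (5 - 1/3*8)) = 173299*(321 + (5 - 8/3))/425 = 173299*(321 + 7/3)/425 = (173299/425)*(970/3) = 33620006/255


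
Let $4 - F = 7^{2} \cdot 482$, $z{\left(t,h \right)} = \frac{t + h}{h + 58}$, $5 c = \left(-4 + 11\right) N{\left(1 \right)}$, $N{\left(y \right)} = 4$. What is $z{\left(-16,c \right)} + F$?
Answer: $- \frac{3754652}{159} \approx -23614.0$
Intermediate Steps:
$c = \frac{28}{5}$ ($c = \frac{\left(-4 + 11\right) 4}{5} = \frac{7 \cdot 4}{5} = \frac{1}{5} \cdot 28 = \frac{28}{5} \approx 5.6$)
$z{\left(t,h \right)} = \frac{h + t}{58 + h}$
$F = -23614$ ($F = 4 - 7^{2} \cdot 482 = 4 - 49 \cdot 482 = 4 - 23618 = -23614$)
$z{\left(-16,c \right)} + F = \frac{\frac{28}{5} - 16}{58 + \frac{28}{5}} - 23614 = \frac{1}{\frac{318}{5}} \left(- \frac{52}{5}\right) - 23614 = \frac{5}{318} \left(- \frac{52}{5}\right) - 23614 = - \frac{26}{159} - 23614 = - \frac{3754652}{159}$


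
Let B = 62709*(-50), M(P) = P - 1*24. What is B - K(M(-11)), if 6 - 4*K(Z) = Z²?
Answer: -12540581/4 ≈ -3.1351e+6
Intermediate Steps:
M(P) = -24 + P (M(P) = P - 24 = -24 + P)
B = -3135450
K(Z) = 3/2 - Z²/4
B - K(M(-11)) = -3135450 - (3/2 - (-24 - 11)²/4) = -3135450 - (3/2 - ¼*(-35)²) = -3135450 - (3/2 - ¼*1225) = -3135450 - (3/2 - 1225/4) = -3135450 - 1*(-1219/4) = -3135450 + 1219/4 = -12540581/4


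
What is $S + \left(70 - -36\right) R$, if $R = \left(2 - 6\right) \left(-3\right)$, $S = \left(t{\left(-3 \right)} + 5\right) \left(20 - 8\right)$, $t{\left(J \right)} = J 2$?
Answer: $1260$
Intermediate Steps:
$t{\left(J \right)} = 2 J$
$S = -12$ ($S = \left(2 \left(-3\right) + 5\right) \left(20 - 8\right) = \left(-6 + 5\right) 12 = \left(-1\right) 12 = -12$)
$R = 12$ ($R = \left(-4\right) \left(-3\right) = 12$)
$S + \left(70 - -36\right) R = -12 + \left(70 - -36\right) 12 = -12 + \left(70 + 36\right) 12 = -12 + 106 \cdot 12 = -12 + 1272 = 1260$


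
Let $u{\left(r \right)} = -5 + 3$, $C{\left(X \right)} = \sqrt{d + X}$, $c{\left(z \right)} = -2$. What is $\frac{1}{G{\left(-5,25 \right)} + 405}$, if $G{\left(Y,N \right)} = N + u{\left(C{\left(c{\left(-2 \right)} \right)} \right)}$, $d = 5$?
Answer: $\frac{1}{428} \approx 0.0023364$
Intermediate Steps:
$C{\left(X \right)} = \sqrt{5 + X}$
$u{\left(r \right)} = -2$
$G{\left(Y,N \right)} = -2 + N$ ($G{\left(Y,N \right)} = N - 2 = -2 + N$)
$\frac{1}{G{\left(-5,25 \right)} + 405} = \frac{1}{\left(-2 + 25\right) + 405} = \frac{1}{23 + 405} = \frac{1}{428}$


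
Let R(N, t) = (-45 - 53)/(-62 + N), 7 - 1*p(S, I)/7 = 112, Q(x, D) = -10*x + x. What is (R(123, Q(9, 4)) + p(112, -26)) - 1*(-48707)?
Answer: 2926194/61 ≈ 47970.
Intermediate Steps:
Q(x, D) = -9*x
p(S, I) = -735 (p(S, I) = 49 - 7*112 = 49 - 784 = -735)
R(N, t) = -98/(-62 + N)
(R(123, Q(9, 4)) + p(112, -26)) - 1*(-48707) = (-98/(-62 + 123) - 735) - 1*(-48707) = (-98/61 - 735) + 48707 = -44933/61 + 48707 = 2926194/61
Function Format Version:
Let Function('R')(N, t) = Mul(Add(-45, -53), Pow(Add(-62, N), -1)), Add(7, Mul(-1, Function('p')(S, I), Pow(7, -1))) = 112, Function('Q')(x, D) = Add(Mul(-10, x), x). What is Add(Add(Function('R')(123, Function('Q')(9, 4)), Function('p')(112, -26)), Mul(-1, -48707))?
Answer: Rational(2926194, 61) ≈ 47970.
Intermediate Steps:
Function('Q')(x, D) = Mul(-9, x)
Function('p')(S, I) = -735 (Function('p')(S, I) = Add(49, Mul(-7, 112)) = Add(49, -784) = -735)
Function('R')(N, t) = Mul(-98, Pow(Add(-62, N), -1))
Add(Add(Function('R')(123, Function('Q')(9, 4)), Function('p')(112, -26)), Mul(-1, -48707)) = Add(Add(Mul(-98, Pow(Add(-62, 123), -1)), -735), Mul(-1, -48707)) = Add(Add(Mul(-98, Pow(61, -1)), -735), 48707) = Add(Add(Mul(-98, Rational(1, 61)), -735), 48707) = Add(Add(Rational(-98, 61), -735), 48707) = Add(Rational(-44933, 61), 48707) = Rational(2926194, 61)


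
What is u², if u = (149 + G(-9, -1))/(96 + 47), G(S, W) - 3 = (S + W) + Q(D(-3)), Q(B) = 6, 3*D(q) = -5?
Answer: 21904/20449 ≈ 1.0712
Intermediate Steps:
D(q) = -5/3 (D(q) = (⅓)*(-5) = -5/3)
G(S, W) = 9 + S + W (G(S, W) = 3 + ((S + W) + 6) = 3 + (6 + S + W) = 9 + S + W)
u = 148/143 (u = (149 + (9 - 9 - 1))/(96 + 47) = (149 - 1)/143 = 148*(1/143) = 148/143 ≈ 1.0350)
u² = (148/143)² = 21904/20449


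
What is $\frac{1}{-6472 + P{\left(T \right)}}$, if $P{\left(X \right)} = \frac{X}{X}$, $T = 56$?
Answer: $- \frac{1}{6471} \approx -0.00015454$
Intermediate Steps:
$P{\left(X \right)} = 1$
$\frac{1}{-6472 + P{\left(T \right)}} = \frac{1}{-6472 + 1} = \frac{1}{-6471} = - \frac{1}{6471}$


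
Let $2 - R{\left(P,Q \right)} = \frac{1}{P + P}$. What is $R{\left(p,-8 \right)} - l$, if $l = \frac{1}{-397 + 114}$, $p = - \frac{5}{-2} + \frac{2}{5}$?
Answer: $\frac{15028}{8207} \approx 1.8311$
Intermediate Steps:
$p = \frac{29}{10}$ ($p = \left(-5\right) \left(- \frac{1}{2}\right) + 2 \cdot \frac{1}{5} = \frac{5}{2} + \frac{2}{5} = \frac{29}{10} \approx 2.9$)
$l = - \frac{1}{283}$ ($l = \frac{1}{-283} = - \frac{1}{283} \approx -0.0035336$)
$R{\left(P,Q \right)} = 2 - \frac{1}{2 P}$ ($R{\left(P,Q \right)} = 2 - \frac{1}{P + P} = 2 - \frac{1}{2 P}$)
$R{\left(p,-8 \right)} - l = \left(2 - \frac{1}{2 \cdot \frac{29}{10}}\right) - - \frac{1}{283} = \left(2 - \frac{5}{29}\right) + \frac{1}{283} = \frac{53}{29} + \frac{1}{283} = \frac{15028}{8207}$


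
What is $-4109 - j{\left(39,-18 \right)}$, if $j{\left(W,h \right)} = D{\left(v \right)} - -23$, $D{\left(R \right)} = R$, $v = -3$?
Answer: $-4129$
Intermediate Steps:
$j{\left(W,h \right)} = 20$ ($j{\left(W,h \right)} = -3 - -23 = -3 + 23 = 20$)
$-4109 - j{\left(39,-18 \right)} = -4109 - 20 = -4129$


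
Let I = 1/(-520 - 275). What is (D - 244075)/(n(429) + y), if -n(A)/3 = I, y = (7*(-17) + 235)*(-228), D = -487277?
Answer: 193808280/7008719 ≈ 27.652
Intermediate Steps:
y = -26448 (y = (-119 + 235)*(-228) = 116*(-228) = -26448)
I = -1/795 (I = 1/(-795) = -1/795 ≈ -0.0012579)
n(A) = 1/265 (n(A) = -3*(-1/795) = 1/265)
(D - 244075)/(n(429) + y) = (-487277 - 244075)/(1/265 - 26448) = -731352/(-7008719/265) = -731352*(-265/7008719) = 193808280/7008719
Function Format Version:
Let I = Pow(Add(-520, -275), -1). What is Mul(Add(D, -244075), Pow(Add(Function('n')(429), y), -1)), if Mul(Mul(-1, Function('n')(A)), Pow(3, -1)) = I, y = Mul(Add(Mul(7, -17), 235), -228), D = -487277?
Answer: Rational(193808280, 7008719) ≈ 27.652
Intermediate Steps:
y = -26448 (y = Mul(Add(-119, 235), -228) = Mul(116, -228) = -26448)
I = Rational(-1, 795) (I = Pow(-795, -1) = Rational(-1, 795) ≈ -0.0012579)
Function('n')(A) = Rational(1, 265) (Function('n')(A) = Mul(-3, Rational(-1, 795)) = Rational(1, 265))
Mul(Add(D, -244075), Pow(Add(Function('n')(429), y), -1)) = Mul(Add(-487277, -244075), Pow(Add(Rational(1, 265), -26448), -1)) = Mul(-731352, Pow(Rational(-7008719, 265), -1)) = Mul(-731352, Rational(-265, 7008719)) = Rational(193808280, 7008719)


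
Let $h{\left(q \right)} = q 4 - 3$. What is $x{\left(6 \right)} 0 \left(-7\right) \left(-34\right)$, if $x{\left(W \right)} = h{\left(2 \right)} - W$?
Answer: $0$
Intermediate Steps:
$h{\left(q \right)} = -3 + 4 q$ ($h{\left(q \right)} = 4 q - 3 = -3 + 4 q$)
$x{\left(W \right)} = 5 - W$ ($x{\left(W \right)} = \left(-3 + 4 \cdot 2\right) - W = \left(-3 + 8\right) - W = 5 - W$)
$x{\left(6 \right)} 0 \left(-7\right) \left(-34\right) = \left(5 - 6\right) 0 \left(-7\right) \left(-34\right) = \left(5 - 6\right) 0 \left(-34\right) = \left(-1\right) 0 \left(-34\right) = 0 \left(-34\right) = 0$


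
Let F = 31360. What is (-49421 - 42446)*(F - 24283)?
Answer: -650142759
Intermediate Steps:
(-49421 - 42446)*(F - 24283) = (-49421 - 42446)*(31360 - 24283) = -91867*7077 = -650142759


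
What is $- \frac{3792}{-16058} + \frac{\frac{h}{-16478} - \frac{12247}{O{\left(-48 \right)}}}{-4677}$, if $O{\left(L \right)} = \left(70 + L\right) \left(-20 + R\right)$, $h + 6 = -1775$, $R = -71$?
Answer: $\frac{19274030845}{82082505219} \approx 0.23481$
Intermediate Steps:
$h = -1781$ ($h = -6 - 1775 = -1781$)
$O{\left(L \right)} = -6370 - 91 L$ ($O{\left(L \right)} = \left(70 + L\right) \left(-20 - 71\right) = \left(70 + L\right) \left(-91\right) = -6370 - 91 L$)
$- \frac{3792}{-16058} + \frac{\frac{h}{-16478} - \frac{12247}{O{\left(-48 \right)}}}{-4677} = - \frac{3792}{-16058} + \frac{- \frac{1781}{-16478} - \frac{12247}{-6370 - -4368}}{-4677} = \left(-3792\right) \left(- \frac{1}{16058}\right) + \left(\left(-1781\right) \left(- \frac{1}{16478}\right) - \frac{12247}{-6370 + 4368}\right) \left(- \frac{1}{4677}\right) = \frac{1896}{8029} + \left(\frac{1781}{16478} - \frac{12247}{-2002}\right) \left(- \frac{1}{4677}\right) = \frac{1896}{8029} + \left(\frac{1781}{16478} - - \frac{12247}{2002}\right) \left(- \frac{1}{4677}\right) = \frac{1896}{8029} + \left(\frac{1781}{16478} + \frac{12247}{2002}\right) \left(- \frac{1}{4677}\right) = \frac{1896}{8029} + \frac{666791}{107107} \left(- \frac{1}{4677}\right) = \frac{1896}{8029} - \frac{666791}{500939439} = \frac{19274030845}{82082505219}$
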